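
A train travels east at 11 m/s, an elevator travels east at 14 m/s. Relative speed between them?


Given: v_A = 11 m/s east, v_B = 14 m/s east
Both move in the same direction; relative speed = |v_A - v_B|
|11 - 14| = |-3|
= 3 m/s

3 m/s


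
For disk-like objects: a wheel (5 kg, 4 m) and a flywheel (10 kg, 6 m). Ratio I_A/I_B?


Given: M1=5 kg, R1=4 m, M2=10 kg, R2=6 m
For a disk: I = (1/2)*M*R^2, so I_A/I_B = (M1*R1^2)/(M2*R2^2)
M1*R1^2 = 5*16 = 80
M2*R2^2 = 10*36 = 360
I_A/I_B = 80/360 = 2/9

2/9


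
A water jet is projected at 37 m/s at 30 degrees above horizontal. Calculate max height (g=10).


Given: v0 = 37 m/s, theta = 30 deg, g = 10 m/s^2
sin^2(30) = 1/4
Using H = v0^2 * sin^2(theta) / (2*g)
H = 37^2 * 1/4 / (2*10)
H = 1369 * 1/4 / 20
H = 1369/4 / 20
H = 1369/80 m

1369/80 m


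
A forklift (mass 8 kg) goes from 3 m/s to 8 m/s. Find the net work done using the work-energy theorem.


Given: m = 8 kg, v0 = 3 m/s, v = 8 m/s
Using W = (1/2)*m*(v^2 - v0^2)
v^2 = 8^2 = 64
v0^2 = 3^2 = 9
v^2 - v0^2 = 64 - 9 = 55
W = (1/2)*8*55 = 220 J

220 J


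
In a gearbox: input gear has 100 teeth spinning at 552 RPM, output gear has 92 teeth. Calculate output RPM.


Given: N1 = 100 teeth, w1 = 552 RPM, N2 = 92 teeth
Using N1*w1 = N2*w2
w2 = N1*w1 / N2
w2 = 100*552 / 92
w2 = 55200 / 92
w2 = 600 RPM

600 RPM


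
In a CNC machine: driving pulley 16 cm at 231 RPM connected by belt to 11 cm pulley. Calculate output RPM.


Given: D1 = 16 cm, w1 = 231 RPM, D2 = 11 cm
Using D1*w1 = D2*w2
w2 = D1*w1 / D2
w2 = 16*231 / 11
w2 = 3696 / 11
w2 = 336 RPM

336 RPM


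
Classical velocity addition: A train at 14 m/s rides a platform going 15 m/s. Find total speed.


Given: object velocity = 14 m/s, platform velocity = 15 m/s (same direction)
Using classical velocity addition: v_total = v_object + v_platform
v_total = 14 + 15
v_total = 29 m/s

29 m/s


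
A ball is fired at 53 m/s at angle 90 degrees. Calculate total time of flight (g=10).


Given: v0 = 53 m/s, theta = 90 deg, g = 10 m/s^2
sin(90) = 1
Using T = 2*v0*sin(theta) / g
T = 2*53*1 / 10
T = 106 / 10
T = 53/5 s

53/5 s


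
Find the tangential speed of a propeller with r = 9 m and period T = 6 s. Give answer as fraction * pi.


Given: radius r = 9 m, period T = 6 s
Using v = 2*pi*r / T
v = 2*pi*9 / 6
v = 18*pi / 6
v = 3*pi m/s

3*pi m/s


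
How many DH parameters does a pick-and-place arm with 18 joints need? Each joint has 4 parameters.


Given: 18 joints, 4 DH parameters per joint (d, theta, a, alpha)
Total DH parameters = number_of_joints * 4
Total = 18 * 4
Total = 72

72


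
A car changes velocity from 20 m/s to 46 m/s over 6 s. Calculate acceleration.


Given: initial velocity v0 = 20 m/s, final velocity v = 46 m/s, time t = 6 s
Using a = (v - v0) / t
a = (46 - 20) / 6
a = 26 / 6
a = 13/3 m/s^2

13/3 m/s^2


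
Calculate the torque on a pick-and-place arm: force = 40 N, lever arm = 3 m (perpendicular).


Given: F = 40 N, r = 3 m, angle = 90 deg (perpendicular)
Using tau = F * r * sin(90)
sin(90) = 1
tau = 40 * 3 * 1
tau = 120 Nm

120 Nm


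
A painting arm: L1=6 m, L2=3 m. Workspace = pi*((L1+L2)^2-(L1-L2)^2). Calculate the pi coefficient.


Given: L1 = 6, L2 = 3
(L1+L2)^2 = (9)^2 = 81
(L1-L2)^2 = (3)^2 = 9
Difference = 81 - 9 = 72
This equals 4*L1*L2 = 4*6*3 = 72
Workspace area = 72*pi

72


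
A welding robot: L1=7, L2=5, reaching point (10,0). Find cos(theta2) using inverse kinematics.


Given: L1 = 7, L2 = 5, target (x, y) = (10, 0)
Using cos(theta2) = (x^2 + y^2 - L1^2 - L2^2) / (2*L1*L2)
x^2 + y^2 = 10^2 + 0 = 100
L1^2 + L2^2 = 49 + 25 = 74
Numerator = 100 - 74 = 26
Denominator = 2*7*5 = 70
cos(theta2) = 26/70 = 13/35

13/35


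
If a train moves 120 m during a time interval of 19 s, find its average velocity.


Given: distance d = 120 m, time t = 19 s
Using v = d / t
v = 120 / 19
v = 120/19 m/s

120/19 m/s


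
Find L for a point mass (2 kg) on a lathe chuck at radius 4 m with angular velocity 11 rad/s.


Given: m = 2 kg, r = 4 m, omega = 11 rad/s
For a point mass: I = m*r^2
I = 2*4^2 = 2*16 = 32
L = I*omega = 32*11
L = 352 kg*m^2/s

352 kg*m^2/s


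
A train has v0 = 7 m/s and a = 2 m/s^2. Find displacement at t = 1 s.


Given: v0 = 7 m/s, a = 2 m/s^2, t = 1 s
Using s = v0*t + (1/2)*a*t^2
s = 7*1 + (1/2)*2*1^2
s = 7 + (1/2)*2
s = 7 + 1
s = 8

8 m


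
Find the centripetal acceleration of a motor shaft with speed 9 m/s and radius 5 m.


Given: v = 9 m/s, r = 5 m
Using a_c = v^2 / r
a_c = 9^2 / 5
a_c = 81 / 5
a_c = 81/5 m/s^2

81/5 m/s^2


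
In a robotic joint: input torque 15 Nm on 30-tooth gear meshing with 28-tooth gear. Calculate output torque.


Given: N1 = 30, N2 = 28, T1 = 15 Nm
Using T2/T1 = N2/N1
T2 = T1 * N2 / N1
T2 = 15 * 28 / 30
T2 = 420 / 30
T2 = 14 Nm

14 Nm


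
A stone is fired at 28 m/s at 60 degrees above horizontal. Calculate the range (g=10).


Given: v0 = 28 m/s, theta = 60 deg, g = 10 m/s^2
sin(2*60) = sin(120) = sqrt(3)/2
Using R = v0^2 * sin(2*theta) / g
R = 28^2 * (sqrt(3)/2) / 10
R = 784 * sqrt(3) / 20
R = 196/5*sqrt(3) m

196/5*sqrt(3) m


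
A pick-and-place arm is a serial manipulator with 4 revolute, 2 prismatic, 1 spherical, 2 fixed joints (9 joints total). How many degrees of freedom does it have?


Given: serial robot with 4 revolute, 2 prismatic, 1 spherical, 2 fixed joints
DOF contribution per joint type: revolute=1, prismatic=1, spherical=3, fixed=0
DOF = 4*1 + 2*1 + 1*3 + 2*0
DOF = 9

9


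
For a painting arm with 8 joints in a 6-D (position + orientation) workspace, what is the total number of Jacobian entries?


Given: task space dimension = 6, joints = 8
Jacobian is a 6 x 8 matrix
Total entries = rows * columns
Total = 6 * 8
Total = 48

48


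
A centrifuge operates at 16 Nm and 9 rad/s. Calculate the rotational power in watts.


Given: tau = 16 Nm, omega = 9 rad/s
Using P = tau * omega
P = 16 * 9
P = 144 W

144 W


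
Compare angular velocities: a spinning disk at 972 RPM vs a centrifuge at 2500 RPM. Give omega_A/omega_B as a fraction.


Given: RPM_A = 972, RPM_B = 2500
omega = 2*pi*RPM/60, so omega_A/omega_B = RPM_A / RPM_B
omega_A/omega_B = 972 / 2500
omega_A/omega_B = 243/625

243/625


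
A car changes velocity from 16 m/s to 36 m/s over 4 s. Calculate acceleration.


Given: initial velocity v0 = 16 m/s, final velocity v = 36 m/s, time t = 4 s
Using a = (v - v0) / t
a = (36 - 16) / 4
a = 20 / 4
a = 5 m/s^2

5 m/s^2


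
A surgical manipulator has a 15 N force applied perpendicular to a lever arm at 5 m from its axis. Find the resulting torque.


Given: F = 15 N, r = 5 m, angle = 90 deg (perpendicular)
Using tau = F * r * sin(90)
sin(90) = 1
tau = 15 * 5 * 1
tau = 75 Nm

75 Nm


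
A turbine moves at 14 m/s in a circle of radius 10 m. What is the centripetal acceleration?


Given: v = 14 m/s, r = 10 m
Using a_c = v^2 / r
a_c = 14^2 / 10
a_c = 196 / 10
a_c = 98/5 m/s^2

98/5 m/s^2


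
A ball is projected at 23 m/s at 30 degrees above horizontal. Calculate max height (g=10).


Given: v0 = 23 m/s, theta = 30 deg, g = 10 m/s^2
sin^2(30) = 1/4
Using H = v0^2 * sin^2(theta) / (2*g)
H = 23^2 * 1/4 / (2*10)
H = 529 * 1/4 / 20
H = 529/4 / 20
H = 529/80 m

529/80 m


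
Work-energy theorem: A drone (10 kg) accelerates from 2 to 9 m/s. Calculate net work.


Given: m = 10 kg, v0 = 2 m/s, v = 9 m/s
Using W = (1/2)*m*(v^2 - v0^2)
v^2 = 9^2 = 81
v0^2 = 2^2 = 4
v^2 - v0^2 = 81 - 4 = 77
W = (1/2)*10*77 = 385 J

385 J


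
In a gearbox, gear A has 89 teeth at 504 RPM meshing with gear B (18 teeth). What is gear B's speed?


Given: N1 = 89 teeth, w1 = 504 RPM, N2 = 18 teeth
Using N1*w1 = N2*w2
w2 = N1*w1 / N2
w2 = 89*504 / 18
w2 = 44856 / 18
w2 = 2492 RPM

2492 RPM


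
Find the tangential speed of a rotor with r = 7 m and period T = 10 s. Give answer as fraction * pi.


Given: radius r = 7 m, period T = 10 s
Using v = 2*pi*r / T
v = 2*pi*7 / 10
v = 14*pi / 10
v = 7/5*pi m/s

7/5*pi m/s


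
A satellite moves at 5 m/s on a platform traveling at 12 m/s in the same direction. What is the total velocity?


Given: object velocity = 5 m/s, platform velocity = 12 m/s (same direction)
Using classical velocity addition: v_total = v_object + v_platform
v_total = 5 + 12
v_total = 17 m/s

17 m/s


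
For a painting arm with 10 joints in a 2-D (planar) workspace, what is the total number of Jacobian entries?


Given: task space dimension = 2, joints = 10
Jacobian is a 2 x 10 matrix
Total entries = rows * columns
Total = 2 * 10
Total = 20

20


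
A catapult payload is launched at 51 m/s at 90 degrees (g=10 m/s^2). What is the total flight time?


Given: v0 = 51 m/s, theta = 90 deg, g = 10 m/s^2
sin(90) = 1
Using T = 2*v0*sin(theta) / g
T = 2*51*1 / 10
T = 102 / 10
T = 51/5 s

51/5 s


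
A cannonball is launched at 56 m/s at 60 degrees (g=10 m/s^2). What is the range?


Given: v0 = 56 m/s, theta = 60 deg, g = 10 m/s^2
sin(2*60) = sin(120) = sqrt(3)/2
Using R = v0^2 * sin(2*theta) / g
R = 56^2 * (sqrt(3)/2) / 10
R = 3136 * sqrt(3) / 20
R = 784/5*sqrt(3) m

784/5*sqrt(3) m


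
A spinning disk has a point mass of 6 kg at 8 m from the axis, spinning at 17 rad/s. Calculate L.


Given: m = 6 kg, r = 8 m, omega = 17 rad/s
For a point mass: I = m*r^2
I = 6*8^2 = 6*64 = 384
L = I*omega = 384*17
L = 6528 kg*m^2/s

6528 kg*m^2/s


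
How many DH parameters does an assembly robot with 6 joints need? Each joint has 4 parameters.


Given: 6 joints, 4 DH parameters per joint (d, theta, a, alpha)
Total DH parameters = number_of_joints * 4
Total = 6 * 4
Total = 24

24


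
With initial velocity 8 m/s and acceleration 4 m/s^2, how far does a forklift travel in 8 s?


Given: v0 = 8 m/s, a = 4 m/s^2, t = 8 s
Using s = v0*t + (1/2)*a*t^2
s = 8*8 + (1/2)*4*8^2
s = 64 + (1/2)*256
s = 64 + 128
s = 192

192 m


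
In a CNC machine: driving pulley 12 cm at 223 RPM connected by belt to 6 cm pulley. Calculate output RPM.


Given: D1 = 12 cm, w1 = 223 RPM, D2 = 6 cm
Using D1*w1 = D2*w2
w2 = D1*w1 / D2
w2 = 12*223 / 6
w2 = 2676 / 6
w2 = 446 RPM

446 RPM


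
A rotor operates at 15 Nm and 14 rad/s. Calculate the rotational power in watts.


Given: tau = 15 Nm, omega = 14 rad/s
Using P = tau * omega
P = 15 * 14
P = 210 W

210 W


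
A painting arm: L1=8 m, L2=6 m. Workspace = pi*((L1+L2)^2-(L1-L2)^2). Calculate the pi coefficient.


Given: L1 = 8, L2 = 6
(L1+L2)^2 = (14)^2 = 196
(L1-L2)^2 = (2)^2 = 4
Difference = 196 - 4 = 192
This equals 4*L1*L2 = 4*8*6 = 192
Workspace area = 192*pi

192


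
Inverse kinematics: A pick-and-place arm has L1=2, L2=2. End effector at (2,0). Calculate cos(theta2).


Given: L1 = 2, L2 = 2, target (x, y) = (2, 0)
Using cos(theta2) = (x^2 + y^2 - L1^2 - L2^2) / (2*L1*L2)
x^2 + y^2 = 2^2 + 0 = 4
L1^2 + L2^2 = 4 + 4 = 8
Numerator = 4 - 8 = -4
Denominator = 2*2*2 = 8
cos(theta2) = -4/8 = -1/2

-1/2


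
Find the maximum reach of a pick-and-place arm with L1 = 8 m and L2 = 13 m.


Given: L1 = 8 m, L2 = 13 m
For a 2-link planar arm, max reach = L1 + L2 (fully extended)
Max reach = 8 + 13
Max reach = 21 m

21 m


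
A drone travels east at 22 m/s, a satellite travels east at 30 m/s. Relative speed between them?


Given: v_A = 22 m/s east, v_B = 30 m/s east
Both move in the same direction; relative speed = |v_A - v_B|
|22 - 30| = |-8|
= 8 m/s

8 m/s


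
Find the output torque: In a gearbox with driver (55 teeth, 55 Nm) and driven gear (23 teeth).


Given: N1 = 55, N2 = 23, T1 = 55 Nm
Using T2/T1 = N2/N1
T2 = T1 * N2 / N1
T2 = 55 * 23 / 55
T2 = 1265 / 55
T2 = 23 Nm

23 Nm


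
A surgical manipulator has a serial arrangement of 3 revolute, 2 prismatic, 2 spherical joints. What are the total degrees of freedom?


Given: serial robot with 3 revolute, 2 prismatic, 2 spherical joints
DOF contribution per joint type: revolute=1, prismatic=1, spherical=3, fixed=0
DOF = 3*1 + 2*1 + 2*3
DOF = 11

11


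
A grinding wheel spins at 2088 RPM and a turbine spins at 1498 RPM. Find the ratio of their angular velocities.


Given: RPM_A = 2088, RPM_B = 1498
omega = 2*pi*RPM/60, so omega_A/omega_B = RPM_A / RPM_B
omega_A/omega_B = 2088 / 1498
omega_A/omega_B = 1044/749

1044/749


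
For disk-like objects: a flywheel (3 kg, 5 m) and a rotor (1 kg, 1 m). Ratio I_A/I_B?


Given: M1=3 kg, R1=5 m, M2=1 kg, R2=1 m
For a disk: I = (1/2)*M*R^2, so I_A/I_B = (M1*R1^2)/(M2*R2^2)
M1*R1^2 = 3*25 = 75
M2*R2^2 = 1*1 = 1
I_A/I_B = 75/1 = 75

75


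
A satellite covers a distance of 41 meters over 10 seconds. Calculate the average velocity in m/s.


Given: distance d = 41 m, time t = 10 s
Using v = d / t
v = 41 / 10
v = 41/10 m/s

41/10 m/s


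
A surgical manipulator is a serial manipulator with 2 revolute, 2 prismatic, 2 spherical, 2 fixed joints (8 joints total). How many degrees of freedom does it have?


Given: serial robot with 2 revolute, 2 prismatic, 2 spherical, 2 fixed joints
DOF contribution per joint type: revolute=1, prismatic=1, spherical=3, fixed=0
DOF = 2*1 + 2*1 + 2*3 + 2*0
DOF = 10

10


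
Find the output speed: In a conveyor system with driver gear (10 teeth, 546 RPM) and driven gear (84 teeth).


Given: N1 = 10 teeth, w1 = 546 RPM, N2 = 84 teeth
Using N1*w1 = N2*w2
w2 = N1*w1 / N2
w2 = 10*546 / 84
w2 = 5460 / 84
w2 = 65 RPM

65 RPM


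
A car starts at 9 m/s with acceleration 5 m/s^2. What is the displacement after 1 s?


Given: v0 = 9 m/s, a = 5 m/s^2, t = 1 s
Using s = v0*t + (1/2)*a*t^2
s = 9*1 + (1/2)*5*1^2
s = 9 + (1/2)*5
s = 9 + 5/2
s = 23/2

23/2 m


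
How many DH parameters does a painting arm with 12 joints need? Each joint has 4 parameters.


Given: 12 joints, 4 DH parameters per joint (d, theta, a, alpha)
Total DH parameters = number_of_joints * 4
Total = 12 * 4
Total = 48

48


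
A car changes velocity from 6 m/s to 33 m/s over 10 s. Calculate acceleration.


Given: initial velocity v0 = 6 m/s, final velocity v = 33 m/s, time t = 10 s
Using a = (v - v0) / t
a = (33 - 6) / 10
a = 27 / 10
a = 27/10 m/s^2

27/10 m/s^2


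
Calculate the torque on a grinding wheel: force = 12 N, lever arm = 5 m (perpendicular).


Given: F = 12 N, r = 5 m, angle = 90 deg (perpendicular)
Using tau = F * r * sin(90)
sin(90) = 1
tau = 12 * 5 * 1
tau = 60 Nm

60 Nm


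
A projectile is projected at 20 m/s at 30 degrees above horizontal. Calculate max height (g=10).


Given: v0 = 20 m/s, theta = 30 deg, g = 10 m/s^2
sin^2(30) = 1/4
Using H = v0^2 * sin^2(theta) / (2*g)
H = 20^2 * 1/4 / (2*10)
H = 400 * 1/4 / 20
H = 100 / 20
H = 5 m

5 m


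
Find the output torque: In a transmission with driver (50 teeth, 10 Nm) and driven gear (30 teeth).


Given: N1 = 50, N2 = 30, T1 = 10 Nm
Using T2/T1 = N2/N1
T2 = T1 * N2 / N1
T2 = 10 * 30 / 50
T2 = 300 / 50
T2 = 6 Nm

6 Nm


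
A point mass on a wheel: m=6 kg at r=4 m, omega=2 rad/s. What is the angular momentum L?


Given: m = 6 kg, r = 4 m, omega = 2 rad/s
For a point mass: I = m*r^2
I = 6*4^2 = 6*16 = 96
L = I*omega = 96*2
L = 192 kg*m^2/s

192 kg*m^2/s


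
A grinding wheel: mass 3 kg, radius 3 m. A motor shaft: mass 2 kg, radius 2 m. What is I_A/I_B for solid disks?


Given: M1=3 kg, R1=3 m, M2=2 kg, R2=2 m
For a disk: I = (1/2)*M*R^2, so I_A/I_B = (M1*R1^2)/(M2*R2^2)
M1*R1^2 = 3*9 = 27
M2*R2^2 = 2*4 = 8
I_A/I_B = 27/8 = 27/8

27/8


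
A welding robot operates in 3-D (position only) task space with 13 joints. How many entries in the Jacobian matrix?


Given: task space dimension = 3, joints = 13
Jacobian is a 3 x 13 matrix
Total entries = rows * columns
Total = 3 * 13
Total = 39

39


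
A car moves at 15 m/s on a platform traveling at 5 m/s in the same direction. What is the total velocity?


Given: object velocity = 15 m/s, platform velocity = 5 m/s (same direction)
Using classical velocity addition: v_total = v_object + v_platform
v_total = 15 + 5
v_total = 20 m/s

20 m/s


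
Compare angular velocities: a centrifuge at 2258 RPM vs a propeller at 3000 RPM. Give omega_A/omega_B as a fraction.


Given: RPM_A = 2258, RPM_B = 3000
omega = 2*pi*RPM/60, so omega_A/omega_B = RPM_A / RPM_B
omega_A/omega_B = 2258 / 3000
omega_A/omega_B = 1129/1500

1129/1500


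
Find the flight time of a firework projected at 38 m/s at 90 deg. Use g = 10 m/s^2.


Given: v0 = 38 m/s, theta = 90 deg, g = 10 m/s^2
sin(90) = 1
Using T = 2*v0*sin(theta) / g
T = 2*38*1 / 10
T = 76 / 10
T = 38/5 s

38/5 s


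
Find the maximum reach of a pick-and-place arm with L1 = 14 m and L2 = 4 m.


Given: L1 = 14 m, L2 = 4 m
For a 2-link planar arm, max reach = L1 + L2 (fully extended)
Max reach = 14 + 4
Max reach = 18 m

18 m


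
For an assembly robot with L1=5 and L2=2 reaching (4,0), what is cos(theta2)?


Given: L1 = 5, L2 = 2, target (x, y) = (4, 0)
Using cos(theta2) = (x^2 + y^2 - L1^2 - L2^2) / (2*L1*L2)
x^2 + y^2 = 4^2 + 0 = 16
L1^2 + L2^2 = 25 + 4 = 29
Numerator = 16 - 29 = -13
Denominator = 2*5*2 = 20
cos(theta2) = -13/20 = -13/20

-13/20


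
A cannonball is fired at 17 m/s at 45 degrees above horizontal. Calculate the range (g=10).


Given: v0 = 17 m/s, theta = 45 deg, g = 10 m/s^2
sin(2*45) = sin(90) = 1
Using R = v0^2 * sin(2*theta) / g
R = 17^2 * 1 / 10
R = 289 / 10
R = 289/10 m

289/10 m


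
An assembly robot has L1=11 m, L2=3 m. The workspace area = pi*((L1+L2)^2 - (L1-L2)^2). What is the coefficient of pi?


Given: L1 = 11, L2 = 3
(L1+L2)^2 = (14)^2 = 196
(L1-L2)^2 = (8)^2 = 64
Difference = 196 - 64 = 132
This equals 4*L1*L2 = 4*11*3 = 132
Workspace area = 132*pi

132


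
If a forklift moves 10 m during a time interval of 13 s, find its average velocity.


Given: distance d = 10 m, time t = 13 s
Using v = d / t
v = 10 / 13
v = 10/13 m/s

10/13 m/s


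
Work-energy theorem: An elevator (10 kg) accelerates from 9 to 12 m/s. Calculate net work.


Given: m = 10 kg, v0 = 9 m/s, v = 12 m/s
Using W = (1/2)*m*(v^2 - v0^2)
v^2 = 12^2 = 144
v0^2 = 9^2 = 81
v^2 - v0^2 = 144 - 81 = 63
W = (1/2)*10*63 = 315 J

315 J


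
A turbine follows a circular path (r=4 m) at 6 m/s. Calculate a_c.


Given: v = 6 m/s, r = 4 m
Using a_c = v^2 / r
a_c = 6^2 / 4
a_c = 36 / 4
a_c = 9 m/s^2

9 m/s^2


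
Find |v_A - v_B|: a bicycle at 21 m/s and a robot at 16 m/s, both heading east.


Given: v_A = 21 m/s east, v_B = 16 m/s east
Both move in the same direction; relative speed = |v_A - v_B|
|21 - 16| = |5|
= 5 m/s

5 m/s


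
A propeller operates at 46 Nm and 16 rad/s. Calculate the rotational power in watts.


Given: tau = 46 Nm, omega = 16 rad/s
Using P = tau * omega
P = 46 * 16
P = 736 W

736 W


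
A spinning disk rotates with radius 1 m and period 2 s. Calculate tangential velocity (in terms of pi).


Given: radius r = 1 m, period T = 2 s
Using v = 2*pi*r / T
v = 2*pi*1 / 2
v = 2*pi / 2
v = 1*pi m/s

1*pi m/s


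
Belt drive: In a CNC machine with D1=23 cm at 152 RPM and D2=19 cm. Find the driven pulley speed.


Given: D1 = 23 cm, w1 = 152 RPM, D2 = 19 cm
Using D1*w1 = D2*w2
w2 = D1*w1 / D2
w2 = 23*152 / 19
w2 = 3496 / 19
w2 = 184 RPM

184 RPM


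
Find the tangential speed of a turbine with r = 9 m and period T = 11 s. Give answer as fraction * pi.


Given: radius r = 9 m, period T = 11 s
Using v = 2*pi*r / T
v = 2*pi*9 / 11
v = 18*pi / 11
v = 18/11*pi m/s

18/11*pi m/s


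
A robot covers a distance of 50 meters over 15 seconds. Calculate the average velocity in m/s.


Given: distance d = 50 m, time t = 15 s
Using v = d / t
v = 50 / 15
v = 10/3 m/s

10/3 m/s


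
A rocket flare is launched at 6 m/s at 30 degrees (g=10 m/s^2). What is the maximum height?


Given: v0 = 6 m/s, theta = 30 deg, g = 10 m/s^2
sin^2(30) = 1/4
Using H = v0^2 * sin^2(theta) / (2*g)
H = 6^2 * 1/4 / (2*10)
H = 36 * 1/4 / 20
H = 9 / 20
H = 9/20 m

9/20 m


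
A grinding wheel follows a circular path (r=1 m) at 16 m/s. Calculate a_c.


Given: v = 16 m/s, r = 1 m
Using a_c = v^2 / r
a_c = 16^2 / 1
a_c = 256 / 1
a_c = 256 m/s^2

256 m/s^2


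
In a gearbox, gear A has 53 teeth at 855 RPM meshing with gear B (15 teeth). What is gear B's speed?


Given: N1 = 53 teeth, w1 = 855 RPM, N2 = 15 teeth
Using N1*w1 = N2*w2
w2 = N1*w1 / N2
w2 = 53*855 / 15
w2 = 45315 / 15
w2 = 3021 RPM

3021 RPM


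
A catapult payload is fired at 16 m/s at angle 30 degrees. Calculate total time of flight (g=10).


Given: v0 = 16 m/s, theta = 30 deg, g = 10 m/s^2
sin(30) = 1/2
Using T = 2*v0*sin(theta) / g
T = 2*16*1/2 / 10
T = 16 / 10
T = 8/5 s

8/5 s


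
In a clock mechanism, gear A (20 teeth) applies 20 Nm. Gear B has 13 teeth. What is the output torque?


Given: N1 = 20, N2 = 13, T1 = 20 Nm
Using T2/T1 = N2/N1
T2 = T1 * N2 / N1
T2 = 20 * 13 / 20
T2 = 260 / 20
T2 = 13 Nm

13 Nm


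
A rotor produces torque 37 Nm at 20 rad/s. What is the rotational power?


Given: tau = 37 Nm, omega = 20 rad/s
Using P = tau * omega
P = 37 * 20
P = 740 W

740 W


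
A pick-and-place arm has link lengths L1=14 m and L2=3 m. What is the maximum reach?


Given: L1 = 14 m, L2 = 3 m
For a 2-link planar arm, max reach = L1 + L2 (fully extended)
Max reach = 14 + 3
Max reach = 17 m

17 m


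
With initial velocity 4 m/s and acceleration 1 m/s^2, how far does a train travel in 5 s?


Given: v0 = 4 m/s, a = 1 m/s^2, t = 5 s
Using s = v0*t + (1/2)*a*t^2
s = 4*5 + (1/2)*1*5^2
s = 20 + (1/2)*25
s = 20 + 25/2
s = 65/2

65/2 m


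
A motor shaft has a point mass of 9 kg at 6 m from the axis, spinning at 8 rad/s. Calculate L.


Given: m = 9 kg, r = 6 m, omega = 8 rad/s
For a point mass: I = m*r^2
I = 9*6^2 = 9*36 = 324
L = I*omega = 324*8
L = 2592 kg*m^2/s

2592 kg*m^2/s


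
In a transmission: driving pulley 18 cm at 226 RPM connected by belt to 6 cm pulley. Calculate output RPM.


Given: D1 = 18 cm, w1 = 226 RPM, D2 = 6 cm
Using D1*w1 = D2*w2
w2 = D1*w1 / D2
w2 = 18*226 / 6
w2 = 4068 / 6
w2 = 678 RPM

678 RPM


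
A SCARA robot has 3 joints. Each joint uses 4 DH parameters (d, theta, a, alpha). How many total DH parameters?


Given: 3 joints, 4 DH parameters per joint (d, theta, a, alpha)
Total DH parameters = number_of_joints * 4
Total = 3 * 4
Total = 12

12


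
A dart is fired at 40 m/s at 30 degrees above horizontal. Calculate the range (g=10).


Given: v0 = 40 m/s, theta = 30 deg, g = 10 m/s^2
sin(2*30) = sin(60) = sqrt(3)/2
Using R = v0^2 * sin(2*theta) / g
R = 40^2 * (sqrt(3)/2) / 10
R = 1600 * sqrt(3) / 20
R = 80*sqrt(3) m

80*sqrt(3) m


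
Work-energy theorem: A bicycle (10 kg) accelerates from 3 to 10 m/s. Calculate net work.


Given: m = 10 kg, v0 = 3 m/s, v = 10 m/s
Using W = (1/2)*m*(v^2 - v0^2)
v^2 = 10^2 = 100
v0^2 = 3^2 = 9
v^2 - v0^2 = 100 - 9 = 91
W = (1/2)*10*91 = 455 J

455 J


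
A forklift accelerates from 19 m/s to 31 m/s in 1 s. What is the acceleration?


Given: initial velocity v0 = 19 m/s, final velocity v = 31 m/s, time t = 1 s
Using a = (v - v0) / t
a = (31 - 19) / 1
a = 12 / 1
a = 12 m/s^2

12 m/s^2


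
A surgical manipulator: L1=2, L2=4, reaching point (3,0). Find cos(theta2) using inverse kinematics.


Given: L1 = 2, L2 = 4, target (x, y) = (3, 0)
Using cos(theta2) = (x^2 + y^2 - L1^2 - L2^2) / (2*L1*L2)
x^2 + y^2 = 3^2 + 0 = 9
L1^2 + L2^2 = 4 + 16 = 20
Numerator = 9 - 20 = -11
Denominator = 2*2*4 = 16
cos(theta2) = -11/16 = -11/16

-11/16


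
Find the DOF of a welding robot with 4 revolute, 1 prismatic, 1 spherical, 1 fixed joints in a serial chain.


Given: serial robot with 4 revolute, 1 prismatic, 1 spherical, 1 fixed joints
DOF contribution per joint type: revolute=1, prismatic=1, spherical=3, fixed=0
DOF = 4*1 + 1*1 + 1*3 + 1*0
DOF = 8

8


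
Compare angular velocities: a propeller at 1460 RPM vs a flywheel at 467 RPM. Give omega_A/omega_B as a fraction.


Given: RPM_A = 1460, RPM_B = 467
omega = 2*pi*RPM/60, so omega_A/omega_B = RPM_A / RPM_B
omega_A/omega_B = 1460 / 467
omega_A/omega_B = 1460/467

1460/467


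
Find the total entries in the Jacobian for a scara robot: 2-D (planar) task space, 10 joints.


Given: task space dimension = 2, joints = 10
Jacobian is a 2 x 10 matrix
Total entries = rows * columns
Total = 2 * 10
Total = 20

20


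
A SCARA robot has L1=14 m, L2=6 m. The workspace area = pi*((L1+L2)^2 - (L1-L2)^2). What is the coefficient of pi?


Given: L1 = 14, L2 = 6
(L1+L2)^2 = (20)^2 = 400
(L1-L2)^2 = (8)^2 = 64
Difference = 400 - 64 = 336
This equals 4*L1*L2 = 4*14*6 = 336
Workspace area = 336*pi

336


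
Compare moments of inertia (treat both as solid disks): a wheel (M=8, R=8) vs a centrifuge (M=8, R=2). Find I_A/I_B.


Given: M1=8 kg, R1=8 m, M2=8 kg, R2=2 m
For a disk: I = (1/2)*M*R^2, so I_A/I_B = (M1*R1^2)/(M2*R2^2)
M1*R1^2 = 8*64 = 512
M2*R2^2 = 8*4 = 32
I_A/I_B = 512/32 = 16

16


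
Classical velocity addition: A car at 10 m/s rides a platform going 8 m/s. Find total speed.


Given: object velocity = 10 m/s, platform velocity = 8 m/s (same direction)
Using classical velocity addition: v_total = v_object + v_platform
v_total = 10 + 8
v_total = 18 m/s

18 m/s


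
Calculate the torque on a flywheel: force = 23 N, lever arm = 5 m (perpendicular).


Given: F = 23 N, r = 5 m, angle = 90 deg (perpendicular)
Using tau = F * r * sin(90)
sin(90) = 1
tau = 23 * 5 * 1
tau = 115 Nm

115 Nm


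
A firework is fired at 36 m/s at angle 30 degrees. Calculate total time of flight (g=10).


Given: v0 = 36 m/s, theta = 30 deg, g = 10 m/s^2
sin(30) = 1/2
Using T = 2*v0*sin(theta) / g
T = 2*36*1/2 / 10
T = 36 / 10
T = 18/5 s

18/5 s


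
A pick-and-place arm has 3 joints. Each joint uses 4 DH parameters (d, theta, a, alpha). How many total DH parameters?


Given: 3 joints, 4 DH parameters per joint (d, theta, a, alpha)
Total DH parameters = number_of_joints * 4
Total = 3 * 4
Total = 12

12


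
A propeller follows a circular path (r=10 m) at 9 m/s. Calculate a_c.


Given: v = 9 m/s, r = 10 m
Using a_c = v^2 / r
a_c = 9^2 / 10
a_c = 81 / 10
a_c = 81/10 m/s^2

81/10 m/s^2


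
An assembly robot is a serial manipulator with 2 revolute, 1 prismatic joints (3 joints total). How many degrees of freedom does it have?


Given: serial robot with 2 revolute, 1 prismatic joints
DOF contribution per joint type: revolute=1, prismatic=1, spherical=3, fixed=0
DOF = 2*1 + 1*1
DOF = 3

3


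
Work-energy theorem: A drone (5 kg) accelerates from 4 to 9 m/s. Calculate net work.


Given: m = 5 kg, v0 = 4 m/s, v = 9 m/s
Using W = (1/2)*m*(v^2 - v0^2)
v^2 = 9^2 = 81
v0^2 = 4^2 = 16
v^2 - v0^2 = 81 - 16 = 65
W = (1/2)*5*65 = 325/2 J

325/2 J


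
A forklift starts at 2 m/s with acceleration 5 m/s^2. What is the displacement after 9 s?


Given: v0 = 2 m/s, a = 5 m/s^2, t = 9 s
Using s = v0*t + (1/2)*a*t^2
s = 2*9 + (1/2)*5*9^2
s = 18 + (1/2)*405
s = 18 + 405/2
s = 441/2

441/2 m


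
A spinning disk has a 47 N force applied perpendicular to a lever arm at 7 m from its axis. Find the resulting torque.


Given: F = 47 N, r = 7 m, angle = 90 deg (perpendicular)
Using tau = F * r * sin(90)
sin(90) = 1
tau = 47 * 7 * 1
tau = 329 Nm

329 Nm


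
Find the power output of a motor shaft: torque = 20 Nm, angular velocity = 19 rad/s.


Given: tau = 20 Nm, omega = 19 rad/s
Using P = tau * omega
P = 20 * 19
P = 380 W

380 W


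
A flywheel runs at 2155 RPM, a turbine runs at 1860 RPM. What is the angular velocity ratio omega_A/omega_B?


Given: RPM_A = 2155, RPM_B = 1860
omega = 2*pi*RPM/60, so omega_A/omega_B = RPM_A / RPM_B
omega_A/omega_B = 2155 / 1860
omega_A/omega_B = 431/372

431/372


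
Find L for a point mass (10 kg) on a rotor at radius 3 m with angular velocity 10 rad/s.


Given: m = 10 kg, r = 3 m, omega = 10 rad/s
For a point mass: I = m*r^2
I = 10*3^2 = 10*9 = 90
L = I*omega = 90*10
L = 900 kg*m^2/s

900 kg*m^2/s


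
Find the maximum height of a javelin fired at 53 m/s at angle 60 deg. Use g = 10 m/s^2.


Given: v0 = 53 m/s, theta = 60 deg, g = 10 m/s^2
sin^2(60) = 3/4
Using H = v0^2 * sin^2(theta) / (2*g)
H = 53^2 * 3/4 / (2*10)
H = 2809 * 3/4 / 20
H = 8427/4 / 20
H = 8427/80 m

8427/80 m


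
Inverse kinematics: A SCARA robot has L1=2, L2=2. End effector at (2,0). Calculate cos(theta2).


Given: L1 = 2, L2 = 2, target (x, y) = (2, 0)
Using cos(theta2) = (x^2 + y^2 - L1^2 - L2^2) / (2*L1*L2)
x^2 + y^2 = 2^2 + 0 = 4
L1^2 + L2^2 = 4 + 4 = 8
Numerator = 4 - 8 = -4
Denominator = 2*2*2 = 8
cos(theta2) = -4/8 = -1/2

-1/2


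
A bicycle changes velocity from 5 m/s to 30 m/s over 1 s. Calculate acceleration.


Given: initial velocity v0 = 5 m/s, final velocity v = 30 m/s, time t = 1 s
Using a = (v - v0) / t
a = (30 - 5) / 1
a = 25 / 1
a = 25 m/s^2

25 m/s^2


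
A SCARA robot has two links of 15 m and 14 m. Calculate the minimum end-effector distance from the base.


Given: L1 = 15 m, L2 = 14 m
For a 2-link planar arm, min reach = |L1 - L2| (second link folded back)
Min reach = |15 - 14|
Min reach = 1 m

1 m


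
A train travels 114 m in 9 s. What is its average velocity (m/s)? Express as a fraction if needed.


Given: distance d = 114 m, time t = 9 s
Using v = d / t
v = 114 / 9
v = 38/3 m/s

38/3 m/s


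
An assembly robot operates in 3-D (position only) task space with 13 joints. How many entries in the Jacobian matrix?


Given: task space dimension = 3, joints = 13
Jacobian is a 3 x 13 matrix
Total entries = rows * columns
Total = 3 * 13
Total = 39

39


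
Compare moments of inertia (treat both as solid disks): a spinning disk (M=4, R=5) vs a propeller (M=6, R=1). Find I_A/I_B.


Given: M1=4 kg, R1=5 m, M2=6 kg, R2=1 m
For a disk: I = (1/2)*M*R^2, so I_A/I_B = (M1*R1^2)/(M2*R2^2)
M1*R1^2 = 4*25 = 100
M2*R2^2 = 6*1 = 6
I_A/I_B = 100/6 = 50/3

50/3


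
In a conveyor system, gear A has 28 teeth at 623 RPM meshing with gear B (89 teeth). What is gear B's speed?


Given: N1 = 28 teeth, w1 = 623 RPM, N2 = 89 teeth
Using N1*w1 = N2*w2
w2 = N1*w1 / N2
w2 = 28*623 / 89
w2 = 17444 / 89
w2 = 196 RPM

196 RPM


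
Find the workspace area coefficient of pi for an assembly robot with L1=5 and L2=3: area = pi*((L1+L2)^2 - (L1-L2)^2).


Given: L1 = 5, L2 = 3
(L1+L2)^2 = (8)^2 = 64
(L1-L2)^2 = (2)^2 = 4
Difference = 64 - 4 = 60
This equals 4*L1*L2 = 4*5*3 = 60
Workspace area = 60*pi

60


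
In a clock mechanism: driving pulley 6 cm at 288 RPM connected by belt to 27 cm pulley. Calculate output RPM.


Given: D1 = 6 cm, w1 = 288 RPM, D2 = 27 cm
Using D1*w1 = D2*w2
w2 = D1*w1 / D2
w2 = 6*288 / 27
w2 = 1728 / 27
w2 = 64 RPM

64 RPM


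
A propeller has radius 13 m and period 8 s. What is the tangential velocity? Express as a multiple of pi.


Given: radius r = 13 m, period T = 8 s
Using v = 2*pi*r / T
v = 2*pi*13 / 8
v = 26*pi / 8
v = 13/4*pi m/s

13/4*pi m/s


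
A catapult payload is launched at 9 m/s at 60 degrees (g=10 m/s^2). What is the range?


Given: v0 = 9 m/s, theta = 60 deg, g = 10 m/s^2
sin(2*60) = sin(120) = sqrt(3)/2
Using R = v0^2 * sin(2*theta) / g
R = 9^2 * (sqrt(3)/2) / 10
R = 81 * sqrt(3) / 20
R = 81/20*sqrt(3) m

81/20*sqrt(3) m


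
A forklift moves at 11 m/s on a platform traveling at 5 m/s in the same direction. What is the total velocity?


Given: object velocity = 11 m/s, platform velocity = 5 m/s (same direction)
Using classical velocity addition: v_total = v_object + v_platform
v_total = 11 + 5
v_total = 16 m/s

16 m/s


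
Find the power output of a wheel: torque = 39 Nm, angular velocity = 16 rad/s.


Given: tau = 39 Nm, omega = 16 rad/s
Using P = tau * omega
P = 39 * 16
P = 624 W

624 W


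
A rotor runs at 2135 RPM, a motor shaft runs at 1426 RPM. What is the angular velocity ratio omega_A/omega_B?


Given: RPM_A = 2135, RPM_B = 1426
omega = 2*pi*RPM/60, so omega_A/omega_B = RPM_A / RPM_B
omega_A/omega_B = 2135 / 1426
omega_A/omega_B = 2135/1426

2135/1426


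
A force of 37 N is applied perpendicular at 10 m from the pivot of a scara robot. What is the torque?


Given: F = 37 N, r = 10 m, angle = 90 deg (perpendicular)
Using tau = F * r * sin(90)
sin(90) = 1
tau = 37 * 10 * 1
tau = 370 Nm

370 Nm


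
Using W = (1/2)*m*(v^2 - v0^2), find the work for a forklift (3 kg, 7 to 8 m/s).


Given: m = 3 kg, v0 = 7 m/s, v = 8 m/s
Using W = (1/2)*m*(v^2 - v0^2)
v^2 = 8^2 = 64
v0^2 = 7^2 = 49
v^2 - v0^2 = 64 - 49 = 15
W = (1/2)*3*15 = 45/2 J

45/2 J


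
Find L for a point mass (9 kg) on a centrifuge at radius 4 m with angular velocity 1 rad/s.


Given: m = 9 kg, r = 4 m, omega = 1 rad/s
For a point mass: I = m*r^2
I = 9*4^2 = 9*16 = 144
L = I*omega = 144*1
L = 144 kg*m^2/s

144 kg*m^2/s


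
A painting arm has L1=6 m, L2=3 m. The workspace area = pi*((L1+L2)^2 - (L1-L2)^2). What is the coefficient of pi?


Given: L1 = 6, L2 = 3
(L1+L2)^2 = (9)^2 = 81
(L1-L2)^2 = (3)^2 = 9
Difference = 81 - 9 = 72
This equals 4*L1*L2 = 4*6*3 = 72
Workspace area = 72*pi

72


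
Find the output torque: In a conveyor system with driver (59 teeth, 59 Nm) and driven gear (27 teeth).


Given: N1 = 59, N2 = 27, T1 = 59 Nm
Using T2/T1 = N2/N1
T2 = T1 * N2 / N1
T2 = 59 * 27 / 59
T2 = 1593 / 59
T2 = 27 Nm

27 Nm


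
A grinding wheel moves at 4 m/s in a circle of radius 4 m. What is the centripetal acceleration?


Given: v = 4 m/s, r = 4 m
Using a_c = v^2 / r
a_c = 4^2 / 4
a_c = 16 / 4
a_c = 4 m/s^2

4 m/s^2


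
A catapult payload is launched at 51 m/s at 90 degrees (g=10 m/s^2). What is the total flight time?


Given: v0 = 51 m/s, theta = 90 deg, g = 10 m/s^2
sin(90) = 1
Using T = 2*v0*sin(theta) / g
T = 2*51*1 / 10
T = 102 / 10
T = 51/5 s

51/5 s


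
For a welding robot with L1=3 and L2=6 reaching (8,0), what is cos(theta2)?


Given: L1 = 3, L2 = 6, target (x, y) = (8, 0)
Using cos(theta2) = (x^2 + y^2 - L1^2 - L2^2) / (2*L1*L2)
x^2 + y^2 = 8^2 + 0 = 64
L1^2 + L2^2 = 9 + 36 = 45
Numerator = 64 - 45 = 19
Denominator = 2*3*6 = 36
cos(theta2) = 19/36 = 19/36

19/36


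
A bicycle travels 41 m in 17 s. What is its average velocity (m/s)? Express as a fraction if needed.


Given: distance d = 41 m, time t = 17 s
Using v = d / t
v = 41 / 17
v = 41/17 m/s

41/17 m/s


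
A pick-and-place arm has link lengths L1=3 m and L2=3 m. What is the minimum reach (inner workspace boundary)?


Given: L1 = 3 m, L2 = 3 m
For a 2-link planar arm, min reach = |L1 - L2| (second link folded back)
Min reach = |3 - 3|
Min reach = 0 m

0 m


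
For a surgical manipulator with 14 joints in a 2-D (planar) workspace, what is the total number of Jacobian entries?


Given: task space dimension = 2, joints = 14
Jacobian is a 2 x 14 matrix
Total entries = rows * columns
Total = 2 * 14
Total = 28

28


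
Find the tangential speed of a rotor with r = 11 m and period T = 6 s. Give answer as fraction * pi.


Given: radius r = 11 m, period T = 6 s
Using v = 2*pi*r / T
v = 2*pi*11 / 6
v = 22*pi / 6
v = 11/3*pi m/s

11/3*pi m/s


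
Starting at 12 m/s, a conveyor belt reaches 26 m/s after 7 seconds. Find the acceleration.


Given: initial velocity v0 = 12 m/s, final velocity v = 26 m/s, time t = 7 s
Using a = (v - v0) / t
a = (26 - 12) / 7
a = 14 / 7
a = 2 m/s^2

2 m/s^2


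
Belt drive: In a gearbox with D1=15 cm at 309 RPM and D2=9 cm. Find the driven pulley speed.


Given: D1 = 15 cm, w1 = 309 RPM, D2 = 9 cm
Using D1*w1 = D2*w2
w2 = D1*w1 / D2
w2 = 15*309 / 9
w2 = 4635 / 9
w2 = 515 RPM

515 RPM


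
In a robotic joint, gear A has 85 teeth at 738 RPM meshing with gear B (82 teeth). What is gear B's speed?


Given: N1 = 85 teeth, w1 = 738 RPM, N2 = 82 teeth
Using N1*w1 = N2*w2
w2 = N1*w1 / N2
w2 = 85*738 / 82
w2 = 62730 / 82
w2 = 765 RPM

765 RPM


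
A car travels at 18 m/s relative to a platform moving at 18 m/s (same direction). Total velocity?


Given: object velocity = 18 m/s, platform velocity = 18 m/s (same direction)
Using classical velocity addition: v_total = v_object + v_platform
v_total = 18 + 18
v_total = 36 m/s

36 m/s


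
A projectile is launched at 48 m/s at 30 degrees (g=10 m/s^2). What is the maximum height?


Given: v0 = 48 m/s, theta = 30 deg, g = 10 m/s^2
sin^2(30) = 1/4
Using H = v0^2 * sin^2(theta) / (2*g)
H = 48^2 * 1/4 / (2*10)
H = 2304 * 1/4 / 20
H = 576 / 20
H = 144/5 m

144/5 m


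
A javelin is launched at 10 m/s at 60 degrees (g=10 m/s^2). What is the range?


Given: v0 = 10 m/s, theta = 60 deg, g = 10 m/s^2
sin(2*60) = sin(120) = sqrt(3)/2
Using R = v0^2 * sin(2*theta) / g
R = 10^2 * (sqrt(3)/2) / 10
R = 100 * sqrt(3) / 20
R = 5*sqrt(3) m

5*sqrt(3) m


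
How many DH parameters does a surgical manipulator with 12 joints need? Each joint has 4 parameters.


Given: 12 joints, 4 DH parameters per joint (d, theta, a, alpha)
Total DH parameters = number_of_joints * 4
Total = 12 * 4
Total = 48

48


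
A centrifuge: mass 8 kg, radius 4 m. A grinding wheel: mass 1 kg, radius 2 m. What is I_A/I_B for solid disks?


Given: M1=8 kg, R1=4 m, M2=1 kg, R2=2 m
For a disk: I = (1/2)*M*R^2, so I_A/I_B = (M1*R1^2)/(M2*R2^2)
M1*R1^2 = 8*16 = 128
M2*R2^2 = 1*4 = 4
I_A/I_B = 128/4 = 32

32


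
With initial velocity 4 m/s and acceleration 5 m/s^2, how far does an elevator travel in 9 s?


Given: v0 = 4 m/s, a = 5 m/s^2, t = 9 s
Using s = v0*t + (1/2)*a*t^2
s = 4*9 + (1/2)*5*9^2
s = 36 + (1/2)*405
s = 36 + 405/2
s = 477/2

477/2 m


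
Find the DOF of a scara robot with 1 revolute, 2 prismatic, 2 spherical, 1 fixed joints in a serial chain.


Given: serial robot with 1 revolute, 2 prismatic, 2 spherical, 1 fixed joints
DOF contribution per joint type: revolute=1, prismatic=1, spherical=3, fixed=0
DOF = 1*1 + 2*1 + 2*3 + 1*0
DOF = 9

9


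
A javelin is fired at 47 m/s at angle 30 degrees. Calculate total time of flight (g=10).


Given: v0 = 47 m/s, theta = 30 deg, g = 10 m/s^2
sin(30) = 1/2
Using T = 2*v0*sin(theta) / g
T = 2*47*1/2 / 10
T = 47 / 10
T = 47/10 s

47/10 s


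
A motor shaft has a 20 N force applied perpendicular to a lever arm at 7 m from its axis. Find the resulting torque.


Given: F = 20 N, r = 7 m, angle = 90 deg (perpendicular)
Using tau = F * r * sin(90)
sin(90) = 1
tau = 20 * 7 * 1
tau = 140 Nm

140 Nm


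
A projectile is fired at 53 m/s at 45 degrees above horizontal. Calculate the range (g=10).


Given: v0 = 53 m/s, theta = 45 deg, g = 10 m/s^2
sin(2*45) = sin(90) = 1
Using R = v0^2 * sin(2*theta) / g
R = 53^2 * 1 / 10
R = 2809 / 10
R = 2809/10 m

2809/10 m


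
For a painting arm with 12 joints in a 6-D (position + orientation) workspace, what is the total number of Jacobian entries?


Given: task space dimension = 6, joints = 12
Jacobian is a 6 x 12 matrix
Total entries = rows * columns
Total = 6 * 12
Total = 72

72


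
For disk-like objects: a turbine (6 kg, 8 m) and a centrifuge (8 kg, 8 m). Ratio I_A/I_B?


Given: M1=6 kg, R1=8 m, M2=8 kg, R2=8 m
For a disk: I = (1/2)*M*R^2, so I_A/I_B = (M1*R1^2)/(M2*R2^2)
M1*R1^2 = 6*64 = 384
M2*R2^2 = 8*64 = 512
I_A/I_B = 384/512 = 3/4

3/4


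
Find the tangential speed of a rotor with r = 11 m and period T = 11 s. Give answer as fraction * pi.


Given: radius r = 11 m, period T = 11 s
Using v = 2*pi*r / T
v = 2*pi*11 / 11
v = 22*pi / 11
v = 2*pi m/s

2*pi m/s


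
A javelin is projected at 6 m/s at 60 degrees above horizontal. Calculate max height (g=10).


Given: v0 = 6 m/s, theta = 60 deg, g = 10 m/s^2
sin^2(60) = 3/4
Using H = v0^2 * sin^2(theta) / (2*g)
H = 6^2 * 3/4 / (2*10)
H = 36 * 3/4 / 20
H = 27 / 20
H = 27/20 m

27/20 m


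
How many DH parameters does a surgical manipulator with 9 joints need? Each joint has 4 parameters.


Given: 9 joints, 4 DH parameters per joint (d, theta, a, alpha)
Total DH parameters = number_of_joints * 4
Total = 9 * 4
Total = 36

36


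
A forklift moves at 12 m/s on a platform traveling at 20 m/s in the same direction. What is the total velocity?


Given: object velocity = 12 m/s, platform velocity = 20 m/s (same direction)
Using classical velocity addition: v_total = v_object + v_platform
v_total = 12 + 20
v_total = 32 m/s

32 m/s
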